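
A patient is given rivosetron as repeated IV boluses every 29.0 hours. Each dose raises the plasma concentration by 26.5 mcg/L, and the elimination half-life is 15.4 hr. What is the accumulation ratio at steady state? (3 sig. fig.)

k = ln 2 / 15.4 = 0.04501 hr⁻¹
Fraction remaining after one interval: e^(−kτ) = e^(−0.04501 × 29.0) = 0.2711
R = 1 / (1 − 0.2711) = 1 / 0.7289 ≈ 1.37

1.37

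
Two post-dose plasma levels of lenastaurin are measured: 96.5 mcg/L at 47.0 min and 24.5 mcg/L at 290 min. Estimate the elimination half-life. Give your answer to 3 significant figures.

123 minutes

k = ln(C₁/C₂) / (t₂ − t₁) = ln(96.5/24.5) / (290 − 47.0)
  = 1.371 / 243.0 = 0.005641 min⁻¹
t½ = ln 2 / k = ln 2 / 0.005641 ≈ 123 minutes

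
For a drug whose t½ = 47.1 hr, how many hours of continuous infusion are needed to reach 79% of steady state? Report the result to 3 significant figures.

k = ln 2 / 47.1 = 0.01472 hr⁻¹
f = 1 − e^(−kt)  ⇒  t = −ln(1 − f) / k
t = −ln(1 − 0.79) / 0.01472 = 1.561 / 0.01472 ≈ 106 hours

106 hours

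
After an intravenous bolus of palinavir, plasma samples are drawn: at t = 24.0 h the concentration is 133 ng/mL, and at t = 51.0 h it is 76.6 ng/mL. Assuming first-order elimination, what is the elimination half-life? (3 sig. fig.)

k = ln(C₁/C₂) / (t₂ − t₁) = ln(133/76.6) / (51.0 − 24.0)
  = 0.5518 / 27.00 = 0.02044 h⁻¹
t½ = ln 2 / k = ln 2 / 0.02044 ≈ 33.9 hours

33.9 hours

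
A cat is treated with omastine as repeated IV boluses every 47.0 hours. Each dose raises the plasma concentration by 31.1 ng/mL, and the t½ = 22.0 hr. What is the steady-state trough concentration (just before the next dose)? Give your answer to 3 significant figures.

k = ln 2 / 22.0 = 0.03151 hr⁻¹
Fraction remaining after one interval: e^(−kτ) = e^(−0.03151 × 47.0) = 0.2275
R = 1 / (1 − 0.2275) = 1.294
Css,max = 31.1 × 1.294 = 40.26 ng/mL
Css,min = Css,max × e^(−kτ) = 40.26 × 0.2275 ≈ 9.16 ng/mL

9.16 ng/mL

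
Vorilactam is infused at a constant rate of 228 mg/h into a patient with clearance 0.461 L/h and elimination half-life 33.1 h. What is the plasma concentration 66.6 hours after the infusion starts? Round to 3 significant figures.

Css = rate / CL = 228 / 0.461 = 494.6 mg/L
k = ln 2 / 33.1 = 0.02094 h⁻¹
C(t) = Css (1 − e^(−kt)) = 494.6 × (1 − e^(−1.395)) = 494.6 × 0.7521 ≈ 372 mg/L

372 mg/L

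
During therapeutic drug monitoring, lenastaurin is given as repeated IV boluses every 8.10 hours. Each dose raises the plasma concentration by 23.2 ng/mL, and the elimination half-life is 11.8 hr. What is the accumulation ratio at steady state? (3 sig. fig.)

2.64

k = ln 2 / 11.8 = 0.05874 hr⁻¹
Fraction remaining after one interval: e^(−kτ) = e^(−0.05874 × 8.10) = 0.6214
R = 1 / (1 − 0.6214) = 1 / 0.3786 ≈ 2.64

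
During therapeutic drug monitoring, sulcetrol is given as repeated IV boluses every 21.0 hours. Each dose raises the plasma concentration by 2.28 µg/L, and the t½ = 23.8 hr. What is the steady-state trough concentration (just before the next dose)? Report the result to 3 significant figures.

k = ln 2 / 23.8 = 0.02912 hr⁻¹
Fraction remaining after one interval: e^(−kτ) = e^(−0.02912 × 21.0) = 0.5425
R = 1 / (1 − 0.5425) = 2.186
Css,max = 2.28 × 2.186 = 4.983 µg/L
Css,min = Css,max × e^(−kτ) = 4.983 × 0.5425 ≈ 2.70 µg/L

2.70 µg/L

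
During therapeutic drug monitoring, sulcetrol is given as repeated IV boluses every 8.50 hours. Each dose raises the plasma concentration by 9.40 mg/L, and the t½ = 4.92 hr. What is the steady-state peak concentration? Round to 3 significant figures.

13.5 mg/L

k = ln 2 / 4.92 = 0.1409 hr⁻¹
Fraction remaining after one interval: e^(−kτ) = e^(−0.1409 × 8.50) = 0.3019
R = 1 / (1 − 0.3019) = 1.433
Css,max = 9.40 × 1.433 ≈ 13.5 mg/L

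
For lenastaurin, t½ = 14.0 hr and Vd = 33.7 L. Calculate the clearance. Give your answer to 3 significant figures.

k = ln 2 / t½ = ln 2 / 14.0 = 0.04951 hr⁻¹
CL = k · V = 0.04951 × 33.7 ≈ 1.67 L/hr

1.67 L/hr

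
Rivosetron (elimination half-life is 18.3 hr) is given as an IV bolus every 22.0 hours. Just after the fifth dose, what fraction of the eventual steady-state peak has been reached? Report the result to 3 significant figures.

0.984

k = ln 2 / 18.3 = 0.03788 hr⁻¹
f_n = 1 − e^(−nkτ) = 1 − e^(−5 × 0.03788 × 22.0) = 1 − e^(−4.166) = 1 − 0.01551 ≈ 0.984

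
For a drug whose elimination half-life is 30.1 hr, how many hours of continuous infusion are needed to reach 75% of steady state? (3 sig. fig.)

k = ln 2 / 30.1 = 0.02303 hr⁻¹
f = 1 − e^(−kt)  ⇒  t = −ln(1 − f) / k
t = −ln(1 − 0.75) / 0.02303 = 1.386 / 0.02303 ≈ 60.2 hours

60.2 hours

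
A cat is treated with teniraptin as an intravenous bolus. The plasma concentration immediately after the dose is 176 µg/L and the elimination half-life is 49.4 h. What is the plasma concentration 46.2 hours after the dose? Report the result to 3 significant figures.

k = ln 2 / 49.4 = 0.01403 h⁻¹
C(t) = C₀ e^(−kt) = 176 × e^(−0.01403 × 46.2) = 176 × e^(−0.6482) = 176 × 0.5230 ≈ 92.0 µg/L

92.0 µg/L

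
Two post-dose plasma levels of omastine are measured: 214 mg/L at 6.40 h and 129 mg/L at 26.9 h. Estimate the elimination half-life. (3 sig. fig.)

k = ln(C₁/C₂) / (t₂ − t₁) = ln(214/129) / (26.9 − 6.40)
  = 0.5062 / 20.50 = 0.02469 h⁻¹
t½ = ln 2 / k = ln 2 / 0.02469 ≈ 28.1 hours

28.1 hours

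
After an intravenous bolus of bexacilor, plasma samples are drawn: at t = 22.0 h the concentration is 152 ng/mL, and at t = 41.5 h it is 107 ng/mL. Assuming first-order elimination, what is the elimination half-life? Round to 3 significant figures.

38.5 hours

k = ln(C₁/C₂) / (t₂ − t₁) = ln(152/107) / (41.5 − 22.0)
  = 0.3511 / 19.50 = 0.01800 h⁻¹
t½ = ln 2 / k = ln 2 / 0.01800 ≈ 38.5 hours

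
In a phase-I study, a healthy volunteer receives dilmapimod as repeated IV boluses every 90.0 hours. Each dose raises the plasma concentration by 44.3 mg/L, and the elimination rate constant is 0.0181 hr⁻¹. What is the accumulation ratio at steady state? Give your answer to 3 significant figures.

1.24

Fraction remaining after one interval: e^(−kτ) = e^(−0.01810 × 90.0) = 0.1961
R = 1 / (1 − 0.1961) = 1 / 0.8039 ≈ 1.24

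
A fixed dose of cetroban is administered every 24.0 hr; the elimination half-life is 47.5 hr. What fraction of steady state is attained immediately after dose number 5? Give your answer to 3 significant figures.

0.826

k = ln 2 / 47.5 = 0.01459 hr⁻¹
f_n = 1 − e^(−nkτ) = 1 − e^(−5 × 0.01459 × 24.0) = 1 − e^(−1.751) = 1 − 0.1736 ≈ 0.826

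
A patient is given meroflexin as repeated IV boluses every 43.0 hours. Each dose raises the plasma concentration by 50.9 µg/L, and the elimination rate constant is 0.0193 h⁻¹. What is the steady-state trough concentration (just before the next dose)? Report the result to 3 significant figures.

39.4 µg/L

Fraction remaining after one interval: e^(−kτ) = e^(−0.01930 × 43.0) = 0.4361
R = 1 / (1 − 0.4361) = 1.773
Css,max = 50.9 × 1.773 = 90.26 µg/L
Css,min = Css,max × e^(−kτ) = 90.26 × 0.4361 ≈ 39.4 µg/L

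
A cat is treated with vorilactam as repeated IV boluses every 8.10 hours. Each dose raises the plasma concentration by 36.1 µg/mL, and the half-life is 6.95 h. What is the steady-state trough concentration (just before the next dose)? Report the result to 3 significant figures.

29.0 µg/mL

k = ln 2 / 6.95 = 0.09973 h⁻¹
Fraction remaining after one interval: e^(−kτ) = e^(−0.09973 × 8.10) = 0.4458
R = 1 / (1 − 0.4458) = 1.804
Css,max = 36.1 × 1.804 = 65.14 µg/mL
Css,min = Css,max × e^(−kτ) = 65.14 × 0.4458 ≈ 29.0 µg/mL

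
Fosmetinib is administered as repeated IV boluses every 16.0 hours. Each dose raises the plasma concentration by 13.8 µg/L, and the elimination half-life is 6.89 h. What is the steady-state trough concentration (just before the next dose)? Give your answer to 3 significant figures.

3.45 µg/L

k = ln 2 / 6.89 = 0.1006 h⁻¹
Fraction remaining after one interval: e^(−kτ) = e^(−0.1006 × 16.0) = 0.2000
R = 1 / (1 − 0.2000) = 1.250
Css,max = 13.8 × 1.250 = 17.25 µg/L
Css,min = Css,max × e^(−kτ) = 17.25 × 0.2000 ≈ 3.45 µg/L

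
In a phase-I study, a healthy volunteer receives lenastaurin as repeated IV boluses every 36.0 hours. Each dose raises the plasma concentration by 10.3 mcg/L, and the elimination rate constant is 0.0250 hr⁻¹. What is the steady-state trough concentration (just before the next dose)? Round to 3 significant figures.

Fraction remaining after one interval: e^(−kτ) = e^(−0.02500 × 36.0) = 0.4066
R = 1 / (1 − 0.4066) = 1.685
Css,max = 10.3 × 1.685 = 17.36 mcg/L
Css,min = Css,max × e^(−kτ) = 17.36 × 0.4066 ≈ 7.06 mcg/L

7.06 mcg/L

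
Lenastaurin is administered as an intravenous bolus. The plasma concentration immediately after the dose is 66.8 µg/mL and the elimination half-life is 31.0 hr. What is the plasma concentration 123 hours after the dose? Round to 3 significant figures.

k = ln 2 / 31.0 = 0.02236 hr⁻¹
C(t) = C₀ e^(−kt) = 66.8 × e^(−0.02236 × 123) = 66.8 × e^(−2.750) = 66.8 × 0.06391 ≈ 4.27 µg/mL

4.27 µg/mL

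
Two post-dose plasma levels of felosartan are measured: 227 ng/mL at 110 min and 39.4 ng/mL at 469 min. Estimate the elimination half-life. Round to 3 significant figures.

142 minutes

k = ln(C₁/C₂) / (t₂ − t₁) = ln(227/39.4) / (469 − 110)
  = 1.751 / 359.0 = 0.004878 min⁻¹
t½ = ln 2 / k = ln 2 / 0.004878 ≈ 142 minutes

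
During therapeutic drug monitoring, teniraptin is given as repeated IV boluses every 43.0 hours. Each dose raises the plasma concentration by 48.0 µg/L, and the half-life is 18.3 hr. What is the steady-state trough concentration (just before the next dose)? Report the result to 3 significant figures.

k = ln 2 / 18.3 = 0.03788 hr⁻¹
Fraction remaining after one interval: e^(−kτ) = e^(−0.03788 × 43.0) = 0.1962
R = 1 / (1 − 0.1962) = 1.244
Css,max = 48.0 × 1.244 = 59.72 µg/L
Css,min = Css,max × e^(−kτ) = 59.72 × 0.1962 ≈ 11.7 µg/L

11.7 µg/L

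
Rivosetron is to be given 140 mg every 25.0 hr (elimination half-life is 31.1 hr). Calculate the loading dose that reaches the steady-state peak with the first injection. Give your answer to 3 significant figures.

328 mg

k = ln 2 / 31.1 = 0.02229 hr⁻¹
Accumulation ratio R = 1 / (1 − e^(−kτ)) = 1 / (1 − e^(−0.02229×25.0)) = 1 / (1 − 0.5728) = 2.341
Loading dose = maintenance dose × R = 140 × 2.341 ≈ 328 mg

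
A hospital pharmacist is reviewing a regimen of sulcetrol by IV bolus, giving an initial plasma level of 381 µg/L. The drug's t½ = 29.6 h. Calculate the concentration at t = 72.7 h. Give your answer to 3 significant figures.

k = ln 2 / 29.6 = 0.02342 h⁻¹
C(t) = C₀ e^(−kt) = 381 × e^(−0.02342 × 72.7) = 381 × e^(−1.702) = 381 × 0.1822 ≈ 69.4 µg/L

69.4 µg/L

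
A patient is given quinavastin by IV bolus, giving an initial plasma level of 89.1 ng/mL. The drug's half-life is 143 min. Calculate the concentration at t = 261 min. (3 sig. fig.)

25.1 ng/mL

k = ln 2 / 143 = 0.004847 min⁻¹
261 min is 1.825 half-lives, so C = 89.1 × (1/2)^1.825 = 89.1 × 0.2822 ≈ 25.1 ng/mL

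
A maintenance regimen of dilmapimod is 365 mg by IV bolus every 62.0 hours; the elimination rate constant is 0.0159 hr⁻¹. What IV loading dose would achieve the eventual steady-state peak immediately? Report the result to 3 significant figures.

Accumulation ratio R = 1 / (1 − e^(−kτ)) = 1 / (1 − e^(−0.01590×62.0)) = 1 / (1 − 0.3731) = 1.595
Loading dose = maintenance dose × R = 365 × 1.595 ≈ 582 mg

582 mg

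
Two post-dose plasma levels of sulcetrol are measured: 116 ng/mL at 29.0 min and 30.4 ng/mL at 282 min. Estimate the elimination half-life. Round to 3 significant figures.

131 minutes

k = ln(C₁/C₂) / (t₂ − t₁) = ln(116/30.4) / (282 − 29.0)
  = 1.339 / 253.0 = 0.005293 min⁻¹
t½ = ln 2 / k = ln 2 / 0.005293 ≈ 131 minutes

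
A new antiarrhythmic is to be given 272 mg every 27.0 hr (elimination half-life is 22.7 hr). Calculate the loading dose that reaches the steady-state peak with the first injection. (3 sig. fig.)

484 mg

k = ln 2 / 22.7 = 0.03054 hr⁻¹
Accumulation ratio R = 1 / (1 − e^(−kτ)) = 1 / (1 − e^(−0.03054×27.0)) = 1 / (1 − 0.4385) = 1.781
Loading dose = maintenance dose × R = 272 × 1.781 ≈ 484 mg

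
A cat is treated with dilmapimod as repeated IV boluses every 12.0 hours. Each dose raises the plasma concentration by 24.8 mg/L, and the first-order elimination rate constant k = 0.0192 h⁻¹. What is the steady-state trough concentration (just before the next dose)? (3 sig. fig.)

95.7 mg/L

Fraction remaining after one interval: e^(−kτ) = e^(−0.01920 × 12.0) = 0.7942
R = 1 / (1 − 0.7942) = 4.859
Css,max = 24.8 × 4.859 = 120.5 mg/L
Css,min = Css,max × e^(−kτ) = 120.5 × 0.7942 ≈ 95.7 mg/L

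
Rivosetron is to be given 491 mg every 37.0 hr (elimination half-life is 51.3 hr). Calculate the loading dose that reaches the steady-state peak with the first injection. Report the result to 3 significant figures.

k = ln 2 / 51.3 = 0.01351 hr⁻¹
Accumulation ratio R = 1 / (1 − e^(−kτ)) = 1 / (1 − e^(−0.01351×37.0)) = 1 / (1 − 0.6066) = 2.542
Loading dose = maintenance dose × R = 491 × 2.542 ≈ 1250 mg

1250 mg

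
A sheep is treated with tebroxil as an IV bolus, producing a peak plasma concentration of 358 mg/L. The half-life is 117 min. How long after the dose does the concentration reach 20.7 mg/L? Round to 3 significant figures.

481 minutes

k = ln 2 / 117 = 0.005924 min⁻¹
C(t) = C₀ e^(−kt)  ⇒  t = ln(C₀/C) / k
t = ln(358/20.7) / 0.005924 = 2.850 / 0.005924 ≈ 481 minutes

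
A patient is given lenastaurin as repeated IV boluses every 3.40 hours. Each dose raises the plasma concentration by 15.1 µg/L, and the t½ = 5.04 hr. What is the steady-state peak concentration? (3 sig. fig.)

40.4 µg/L

k = ln 2 / 5.04 = 0.1375 hr⁻¹
Fraction remaining after one interval: e^(−kτ) = e^(−0.1375 × 3.40) = 0.6265
R = 1 / (1 − 0.6265) = 2.677
Css,max = 15.1 × 2.677 ≈ 40.4 µg/L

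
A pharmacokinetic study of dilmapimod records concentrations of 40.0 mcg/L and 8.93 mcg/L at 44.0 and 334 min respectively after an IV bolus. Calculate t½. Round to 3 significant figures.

k = ln(C₁/C₂) / (t₂ − t₁) = ln(40.0/8.93) / (334 − 44.0)
  = 1.499 / 290.0 = 0.005171 min⁻¹
t½ = ln 2 / k = ln 2 / 0.005171 ≈ 134 minutes

134 minutes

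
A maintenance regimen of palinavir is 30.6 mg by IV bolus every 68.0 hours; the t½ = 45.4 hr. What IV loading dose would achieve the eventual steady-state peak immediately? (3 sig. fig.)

k = ln 2 / 45.4 = 0.01527 hr⁻¹
Accumulation ratio R = 1 / (1 − e^(−kτ)) = 1 / (1 − e^(−0.01527×68.0)) = 1 / (1 − 0.3541) = 1.548
Loading dose = maintenance dose × R = 30.6 × 1.548 ≈ 47.4 mg

47.4 mg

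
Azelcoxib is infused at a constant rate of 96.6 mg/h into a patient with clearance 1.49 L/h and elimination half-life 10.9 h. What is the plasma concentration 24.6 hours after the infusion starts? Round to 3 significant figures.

Css = rate / CL = 96.6 / 1.49 = 64.83 µg/mL
k = ln 2 / 10.9 = 0.06359 h⁻¹
C(t) = Css (1 − e^(−kt)) = 64.83 × (1 − e^(−1.564)) = 64.83 × 0.7908 ≈ 51.3 µg/mL

51.3 µg/mL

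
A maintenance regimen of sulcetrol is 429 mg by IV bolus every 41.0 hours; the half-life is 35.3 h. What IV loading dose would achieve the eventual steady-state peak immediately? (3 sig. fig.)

776 mg

k = ln 2 / 35.3 = 0.01964 h⁻¹
Accumulation ratio R = 1 / (1 − e^(−kτ)) = 1 / (1 − e^(−0.01964×41.0)) = 1 / (1 − 0.4471) = 1.809
Loading dose = maintenance dose × R = 429 × 1.809 ≈ 776 mg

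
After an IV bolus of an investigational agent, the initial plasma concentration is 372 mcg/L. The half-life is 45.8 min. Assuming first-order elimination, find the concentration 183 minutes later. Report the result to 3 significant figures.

k = ln 2 / 45.8 = 0.01513 min⁻¹
183 min is 3.996 half-lives, so C = 372 × (1/2)^3.996 = 372 × 0.06269 ≈ 23.3 mcg/L

23.3 mcg/L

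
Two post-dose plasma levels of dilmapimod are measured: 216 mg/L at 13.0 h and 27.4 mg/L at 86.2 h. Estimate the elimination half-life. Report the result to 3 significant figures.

24.6 hours

k = ln(C₁/C₂) / (t₂ − t₁) = ln(216/27.4) / (86.2 − 13.0)
  = 2.065 / 73.20 = 0.02821 h⁻¹
t½ = ln 2 / k = ln 2 / 0.02821 ≈ 24.6 hours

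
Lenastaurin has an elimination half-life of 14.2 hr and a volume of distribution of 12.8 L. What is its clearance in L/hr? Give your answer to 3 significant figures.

0.625 L/hr

k = ln 2 / t½ = ln 2 / 14.2 = 0.04881 hr⁻¹
CL = k · V = 0.04881 × 12.8 ≈ 0.625 L/hr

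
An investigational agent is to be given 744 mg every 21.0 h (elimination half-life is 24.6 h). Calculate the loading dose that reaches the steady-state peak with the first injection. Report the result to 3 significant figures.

1670 mg

k = ln 2 / 24.6 = 0.02818 h⁻¹
Accumulation ratio R = 1 / (1 − e^(−kτ)) = 1 / (1 − e^(−0.02818×21.0)) = 1 / (1 − 0.5534) = 2.239
Loading dose = maintenance dose × R = 744 × 2.239 ≈ 1670 mg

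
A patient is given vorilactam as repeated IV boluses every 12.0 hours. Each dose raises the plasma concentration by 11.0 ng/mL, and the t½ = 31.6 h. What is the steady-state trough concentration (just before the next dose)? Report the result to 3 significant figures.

36.5 ng/mL

k = ln 2 / 31.6 = 0.02194 h⁻¹
Fraction remaining after one interval: e^(−kτ) = e^(−0.02194 × 12.0) = 0.7686
R = 1 / (1 − 0.7686) = 4.321
Css,max = 11.0 × 4.321 = 47.53 ng/mL
Css,min = Css,max × e^(−kτ) = 47.53 × 0.7686 ≈ 36.5 ng/mL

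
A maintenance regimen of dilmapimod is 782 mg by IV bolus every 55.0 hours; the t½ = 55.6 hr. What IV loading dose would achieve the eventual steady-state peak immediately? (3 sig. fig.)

1580 mg

k = ln 2 / 55.6 = 0.01247 hr⁻¹
Accumulation ratio R = 1 / (1 − e^(−kτ)) = 1 / (1 − e^(−0.01247×55.0)) = 1 / (1 − 0.5038) = 2.015
Loading dose = maintenance dose × R = 782 × 2.015 ≈ 1580 mg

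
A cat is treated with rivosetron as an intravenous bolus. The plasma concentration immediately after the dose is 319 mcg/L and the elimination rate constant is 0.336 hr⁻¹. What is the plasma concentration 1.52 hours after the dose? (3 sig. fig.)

191 mcg/L

C(t) = C₀ e^(−kt) = 319 × e^(−0.3360 × 1.52) = 319 × e^(−0.5107) = 319 × 0.6001 ≈ 191 mcg/L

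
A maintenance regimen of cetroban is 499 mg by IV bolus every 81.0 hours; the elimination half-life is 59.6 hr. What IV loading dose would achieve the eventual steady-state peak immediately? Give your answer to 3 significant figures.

818 mg

k = ln 2 / 59.6 = 0.01163 hr⁻¹
Accumulation ratio R = 1 / (1 − e^(−kτ)) = 1 / (1 − e^(−0.01163×81.0)) = 1 / (1 − 0.3898) = 1.639
Loading dose = maintenance dose × R = 499 × 1.639 ≈ 818 mg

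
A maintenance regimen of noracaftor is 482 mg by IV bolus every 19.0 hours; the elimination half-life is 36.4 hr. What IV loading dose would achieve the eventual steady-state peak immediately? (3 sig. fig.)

1590 mg

k = ln 2 / 36.4 = 0.01904 hr⁻¹
Accumulation ratio R = 1 / (1 − e^(−kτ)) = 1 / (1 − e^(−0.01904×19.0)) = 1 / (1 − 0.6964) = 3.294
Loading dose = maintenance dose × R = 482 × 3.294 ≈ 1590 mg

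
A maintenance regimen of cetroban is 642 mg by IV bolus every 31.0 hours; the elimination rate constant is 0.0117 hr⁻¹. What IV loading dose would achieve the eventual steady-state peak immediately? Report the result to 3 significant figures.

Accumulation ratio R = 1 / (1 − e^(−kτ)) = 1 / (1 − e^(−0.01170×31.0)) = 1 / (1 − 0.6958) = 3.287
Loading dose = maintenance dose × R = 642 × 3.287 ≈ 2110 mg

2110 mg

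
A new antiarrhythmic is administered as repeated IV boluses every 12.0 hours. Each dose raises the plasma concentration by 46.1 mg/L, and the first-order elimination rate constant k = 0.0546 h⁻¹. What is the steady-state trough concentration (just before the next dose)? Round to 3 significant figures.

49.8 mg/L

Fraction remaining after one interval: e^(−kτ) = e^(−0.05460 × 12.0) = 0.5193
R = 1 / (1 − 0.5193) = 2.080
Css,max = 46.1 × 2.080 = 95.91 mg/L
Css,min = Css,max × e^(−kτ) = 95.91 × 0.5193 ≈ 49.8 mg/L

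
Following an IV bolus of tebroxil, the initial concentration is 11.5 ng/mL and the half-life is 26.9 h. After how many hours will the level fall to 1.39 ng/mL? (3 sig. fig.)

k = ln 2 / 26.9 = 0.02577 h⁻¹
C(t) = C₀ e^(−kt)  ⇒  t = ln(C₀/C) / k
t = ln(11.5/1.39) / 0.02577 = 2.113 / 0.02577 ≈ 82.0 hours

82.0 hours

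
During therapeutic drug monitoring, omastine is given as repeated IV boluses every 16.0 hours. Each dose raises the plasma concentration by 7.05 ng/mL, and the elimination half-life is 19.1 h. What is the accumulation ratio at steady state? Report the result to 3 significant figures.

2.27

k = ln 2 / 19.1 = 0.03629 h⁻¹
Fraction remaining after one interval: e^(−kτ) = e^(−0.03629 × 16.0) = 0.5595
R = 1 / (1 − 0.5595) = 1 / 0.4405 ≈ 2.27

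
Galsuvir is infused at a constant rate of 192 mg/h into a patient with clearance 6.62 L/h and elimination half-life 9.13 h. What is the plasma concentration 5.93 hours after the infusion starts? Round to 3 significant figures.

10.5 µg/mL

Css = rate / CL = 192 / 6.62 = 29.00 µg/mL
k = ln 2 / 9.13 = 0.07592 h⁻¹
C(t) = Css (1 − e^(−kt)) = 29.00 × (1 − e^(−0.4502)) = 29.00 × 0.3625 ≈ 10.5 µg/mL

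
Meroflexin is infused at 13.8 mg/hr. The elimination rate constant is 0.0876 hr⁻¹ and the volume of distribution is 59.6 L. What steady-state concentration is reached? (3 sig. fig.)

CL = k · V = 0.0876 × 59.6 = 5.221 L/hr
Css = rate / CL = 13.8 / 5.221 ≈ 2.64 µg/mL

2.64 µg/mL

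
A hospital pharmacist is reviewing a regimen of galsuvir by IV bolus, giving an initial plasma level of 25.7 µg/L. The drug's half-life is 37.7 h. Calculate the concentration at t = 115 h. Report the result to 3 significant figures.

k = ln 2 / 37.7 = 0.01839 h⁻¹
C(t) = C₀ e^(−kt) = 25.7 × e^(−0.01839 × 115) = 25.7 × e^(−2.114) = 25.7 × 0.1207 ≈ 3.10 µg/L

3.10 µg/L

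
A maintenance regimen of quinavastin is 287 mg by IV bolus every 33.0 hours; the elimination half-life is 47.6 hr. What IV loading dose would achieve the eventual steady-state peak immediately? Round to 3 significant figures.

752 mg

k = ln 2 / 47.6 = 0.01456 hr⁻¹
Accumulation ratio R = 1 / (1 − e^(−kτ)) = 1 / (1 − e^(−0.01456×33.0)) = 1 / (1 − 0.6184) = 2.621
Loading dose = maintenance dose × R = 287 × 2.621 ≈ 752 mg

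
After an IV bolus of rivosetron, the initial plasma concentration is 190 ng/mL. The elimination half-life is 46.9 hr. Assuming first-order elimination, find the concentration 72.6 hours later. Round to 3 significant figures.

k = ln 2 / 46.9 = 0.01478 hr⁻¹
C(t) = C₀ e^(−kt) = 190 × e^(−0.01478 × 72.6) = 190 × e^(−1.073) = 190 × 0.3420 ≈ 65.0 ng/mL

65.0 ng/mL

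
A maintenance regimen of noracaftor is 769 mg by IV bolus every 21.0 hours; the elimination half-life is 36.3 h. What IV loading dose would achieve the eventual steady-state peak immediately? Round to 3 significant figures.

2330 mg

k = ln 2 / 36.3 = 0.01909 h⁻¹
Accumulation ratio R = 1 / (1 − e^(−kτ)) = 1 / (1 − e^(−0.01909×21.0)) = 1 / (1 − 0.6697) = 3.027
Loading dose = maintenance dose × R = 769 × 3.027 ≈ 2330 mg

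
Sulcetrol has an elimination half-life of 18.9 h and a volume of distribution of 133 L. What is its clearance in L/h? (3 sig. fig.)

k = ln 2 / t½ = ln 2 / 18.9 = 0.03667 h⁻¹
CL = k · V = 0.03667 × 133 ≈ 4.88 L/h

4.88 L/h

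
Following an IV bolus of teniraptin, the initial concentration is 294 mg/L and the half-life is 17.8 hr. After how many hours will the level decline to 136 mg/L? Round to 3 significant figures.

19.8 hours

k = ln 2 / 17.8 = 0.03894 hr⁻¹
C(t) = C₀ e^(−kt)  ⇒  t = ln(C₀/C) / k
t = ln(294/136) / 0.03894 = 0.7709 / 0.03894 ≈ 19.8 hours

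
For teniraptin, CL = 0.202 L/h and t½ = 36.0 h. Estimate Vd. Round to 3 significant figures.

10.5 L

k = ln 2 / t½ = ln 2 / 36.0 = 0.01925 h⁻¹
V = CL / k = 0.202 / 0.01925 ≈ 10.5 L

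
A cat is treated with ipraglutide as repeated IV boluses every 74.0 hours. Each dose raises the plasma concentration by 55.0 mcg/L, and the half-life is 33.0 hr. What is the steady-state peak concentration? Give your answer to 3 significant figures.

69.7 mcg/L

k = ln 2 / 33.0 = 0.02100 hr⁻¹
Fraction remaining after one interval: e^(−kτ) = e^(−0.02100 × 74.0) = 0.2113
R = 1 / (1 − 0.2113) = 1.268
Css,max = 55.0 × 1.268 ≈ 69.7 mcg/L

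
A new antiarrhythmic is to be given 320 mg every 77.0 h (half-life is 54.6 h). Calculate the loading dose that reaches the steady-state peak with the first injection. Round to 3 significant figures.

513 mg

k = ln 2 / 54.6 = 0.01270 h⁻¹
Accumulation ratio R = 1 / (1 − e^(−kτ)) = 1 / (1 − e^(−0.01270×77.0)) = 1 / (1 − 0.3762) = 1.603
Loading dose = maintenance dose × R = 320 × 1.603 ≈ 513 mg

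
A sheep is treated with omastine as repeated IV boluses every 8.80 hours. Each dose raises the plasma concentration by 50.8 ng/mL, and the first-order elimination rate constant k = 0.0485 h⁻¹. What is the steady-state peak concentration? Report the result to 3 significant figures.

146 ng/mL

Fraction remaining after one interval: e^(−kτ) = e^(−0.04850 × 8.80) = 0.6526
R = 1 / (1 − 0.6526) = 2.878
Css,max = 50.8 × 2.878 ≈ 146 ng/mL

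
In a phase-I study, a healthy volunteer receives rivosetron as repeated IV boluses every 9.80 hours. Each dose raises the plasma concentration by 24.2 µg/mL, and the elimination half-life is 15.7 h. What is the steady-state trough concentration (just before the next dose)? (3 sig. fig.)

k = ln 2 / 15.7 = 0.04415 h⁻¹
Fraction remaining after one interval: e^(−kτ) = e^(−0.04415 × 9.80) = 0.6488
R = 1 / (1 − 0.6488) = 2.847
Css,max = 24.2 × 2.847 = 68.90 µg/mL
Css,min = Css,max × e^(−kτ) = 68.90 × 0.6488 ≈ 44.7 µg/mL

44.7 µg/mL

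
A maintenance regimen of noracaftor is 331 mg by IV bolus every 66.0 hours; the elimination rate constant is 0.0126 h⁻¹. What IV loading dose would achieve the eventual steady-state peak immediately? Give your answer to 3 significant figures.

586 mg

Accumulation ratio R = 1 / (1 − e^(−kτ)) = 1 / (1 − e^(−0.01260×66.0)) = 1 / (1 − 0.4354) = 1.771
Loading dose = maintenance dose × R = 331 × 1.771 ≈ 586 mg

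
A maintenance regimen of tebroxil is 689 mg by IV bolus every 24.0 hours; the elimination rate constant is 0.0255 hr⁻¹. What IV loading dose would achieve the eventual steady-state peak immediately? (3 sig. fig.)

1510 mg

Accumulation ratio R = 1 / (1 − e^(−kτ)) = 1 / (1 − e^(−0.02550×24.0)) = 1 / (1 − 0.5423) = 2.185
Loading dose = maintenance dose × R = 689 × 2.185 ≈ 1510 mg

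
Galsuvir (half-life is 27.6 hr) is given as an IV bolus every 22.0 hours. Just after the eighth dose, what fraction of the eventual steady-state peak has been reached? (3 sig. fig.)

0.988

k = ln 2 / 27.6 = 0.02511 hr⁻¹
f_n = 1 − e^(−nkτ) = 1 − e^(−8 × 0.02511 × 22.0) = 1 − e^(−4.420) = 1 − 0.01203 ≈ 0.988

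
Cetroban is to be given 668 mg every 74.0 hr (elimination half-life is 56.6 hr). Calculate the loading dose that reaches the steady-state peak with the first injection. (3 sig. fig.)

k = ln 2 / 56.6 = 0.01225 hr⁻¹
Accumulation ratio R = 1 / (1 − e^(−kτ)) = 1 / (1 − e^(−0.01225×74.0)) = 1 / (1 − 0.4040) = 1.678
Loading dose = maintenance dose × R = 668 × 1.678 ≈ 1120 mg

1120 mg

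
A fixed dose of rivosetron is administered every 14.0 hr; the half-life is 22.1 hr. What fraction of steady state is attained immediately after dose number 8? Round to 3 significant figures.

0.970

k = ln 2 / 22.1 = 0.03136 hr⁻¹
f_n = 1 − e^(−nkτ) = 1 − e^(−8 × 0.03136 × 14.0) = 1 − e^(−3.513) = 1 − 0.02981 ≈ 0.970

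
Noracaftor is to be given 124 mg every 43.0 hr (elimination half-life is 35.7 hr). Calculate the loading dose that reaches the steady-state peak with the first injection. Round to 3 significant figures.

219 mg

k = ln 2 / 35.7 = 0.01942 hr⁻¹
Accumulation ratio R = 1 / (1 − e^(−kτ)) = 1 / (1 − e^(−0.01942×43.0)) = 1 / (1 − 0.4339) = 1.767
Loading dose = maintenance dose × R = 124 × 1.767 ≈ 219 mg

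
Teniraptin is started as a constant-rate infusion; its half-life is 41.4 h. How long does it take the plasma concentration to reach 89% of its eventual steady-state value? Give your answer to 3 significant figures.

k = ln 2 / 41.4 = 0.01674 h⁻¹
f = 1 − e^(−kt)  ⇒  t = −ln(1 − f) / k
t = −ln(1 − 0.89) / 0.01674 = 2.207 / 0.01674 ≈ 132 hours

132 hours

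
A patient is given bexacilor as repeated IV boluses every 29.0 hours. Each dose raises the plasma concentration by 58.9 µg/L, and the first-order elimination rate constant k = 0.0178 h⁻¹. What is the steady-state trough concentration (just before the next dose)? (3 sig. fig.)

87.2 µg/L

Fraction remaining after one interval: e^(−kτ) = e^(−0.01780 × 29.0) = 0.5968
R = 1 / (1 − 0.5968) = 2.480
Css,max = 58.9 × 2.480 = 146.1 µg/L
Css,min = Css,max × e^(−kτ) = 146.1 × 0.5968 ≈ 87.2 µg/L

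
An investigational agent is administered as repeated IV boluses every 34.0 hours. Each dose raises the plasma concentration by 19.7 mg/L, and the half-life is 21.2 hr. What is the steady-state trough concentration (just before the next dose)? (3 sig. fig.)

9.66 mg/L

k = ln 2 / 21.2 = 0.03270 hr⁻¹
Fraction remaining after one interval: e^(−kτ) = e^(−0.03270 × 34.0) = 0.3290
R = 1 / (1 − 0.3290) = 1.490
Css,max = 19.7 × 1.490 = 29.36 mg/L
Css,min = Css,max × e^(−kτ) = 29.36 × 0.3290 ≈ 9.66 mg/L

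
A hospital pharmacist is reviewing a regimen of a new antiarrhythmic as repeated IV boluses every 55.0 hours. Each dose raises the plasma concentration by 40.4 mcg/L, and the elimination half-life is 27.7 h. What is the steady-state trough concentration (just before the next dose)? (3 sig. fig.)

13.6 mcg/L

k = ln 2 / 27.7 = 0.02502 h⁻¹
Fraction remaining after one interval: e^(−kτ) = e^(−0.02502 × 55.0) = 0.2525
R = 1 / (1 − 0.2525) = 1.338
Css,max = 40.4 × 1.338 = 54.05 mcg/L
Css,min = Css,max × e^(−kτ) = 54.05 × 0.2525 ≈ 13.6 mcg/L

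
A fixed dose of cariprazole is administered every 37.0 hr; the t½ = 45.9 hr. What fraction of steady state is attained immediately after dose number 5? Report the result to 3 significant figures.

k = ln 2 / 45.9 = 0.01510 hr⁻¹
f_n = 1 − e^(−nkτ) = 1 − e^(−5 × 0.01510 × 37.0) = 1 − e^(−2.794) = 1 − 0.06119 ≈ 0.939

0.939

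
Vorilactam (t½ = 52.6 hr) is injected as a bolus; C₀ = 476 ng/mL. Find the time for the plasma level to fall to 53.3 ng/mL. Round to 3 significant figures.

166 hours

k = ln 2 / 52.6 = 0.01318 hr⁻¹
C(t) = C₀ e^(−kt)  ⇒  t = ln(C₀/C) / k
t = ln(476/53.3) / 0.01318 = 2.189 / 0.01318 ≈ 166 hours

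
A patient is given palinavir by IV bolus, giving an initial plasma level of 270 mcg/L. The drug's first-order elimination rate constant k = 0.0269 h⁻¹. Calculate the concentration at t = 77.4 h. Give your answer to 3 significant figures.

33.7 mcg/L

C(t) = C₀ e^(−kt) = 270 × e^(−0.02690 × 77.4) = 270 × e^(−2.082) = 270 × 0.1247 ≈ 33.7 mcg/L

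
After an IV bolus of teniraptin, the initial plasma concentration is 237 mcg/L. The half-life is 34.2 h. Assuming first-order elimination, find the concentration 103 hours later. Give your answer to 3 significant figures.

29.4 mcg/L

k = ln 2 / 34.2 = 0.02027 h⁻¹
103 h is 3.012 half-lives, so C = 237 × (1/2)^3.012 = 237 × 0.1240 ≈ 29.4 mcg/L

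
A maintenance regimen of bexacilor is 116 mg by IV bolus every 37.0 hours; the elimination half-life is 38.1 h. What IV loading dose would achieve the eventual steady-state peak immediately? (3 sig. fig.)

237 mg

k = ln 2 / 38.1 = 0.01819 h⁻¹
Accumulation ratio R = 1 / (1 − e^(−kτ)) = 1 / (1 − e^(−0.01819×37.0)) = 1 / (1 − 0.5101) = 2.041
Loading dose = maintenance dose × R = 116 × 2.041 ≈ 237 mg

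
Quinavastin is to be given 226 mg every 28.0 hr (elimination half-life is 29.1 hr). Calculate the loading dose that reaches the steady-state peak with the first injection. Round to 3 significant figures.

k = ln 2 / 29.1 = 0.02382 hr⁻¹
Accumulation ratio R = 1 / (1 − e^(−kτ)) = 1 / (1 − e^(−0.02382×28.0)) = 1 / (1 − 0.5133) = 2.055
Loading dose = maintenance dose × R = 226 × 2.055 ≈ 464 mg

464 mg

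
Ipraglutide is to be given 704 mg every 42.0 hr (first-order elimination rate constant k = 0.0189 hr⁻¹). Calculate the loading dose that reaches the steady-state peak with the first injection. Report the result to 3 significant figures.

Accumulation ratio R = 1 / (1 − e^(−kτ)) = 1 / (1 − e^(−0.01890×42.0)) = 1 / (1 − 0.4521) = 1.825
Loading dose = maintenance dose × R = 704 × 1.825 ≈ 1280 mg

1280 mg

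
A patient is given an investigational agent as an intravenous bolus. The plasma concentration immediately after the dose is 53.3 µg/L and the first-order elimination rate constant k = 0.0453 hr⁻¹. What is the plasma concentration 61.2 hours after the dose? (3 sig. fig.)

C(t) = C₀ e^(−kt) = 53.3 × e^(−0.04530 × 61.2) = 53.3 × e^(−2.772) = 53.3 × 0.06251 ≈ 3.33 µg/L

3.33 µg/L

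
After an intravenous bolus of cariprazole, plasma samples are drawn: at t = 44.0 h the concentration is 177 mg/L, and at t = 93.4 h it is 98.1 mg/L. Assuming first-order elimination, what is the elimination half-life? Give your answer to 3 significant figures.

k = ln(C₁/C₂) / (t₂ − t₁) = ln(177/98.1) / (93.4 − 44.0)
  = 0.5902 / 49.40 = 0.01195 h⁻¹
t½ = ln 2 / k = ln 2 / 0.01195 ≈ 58.0 hours

58.0 hours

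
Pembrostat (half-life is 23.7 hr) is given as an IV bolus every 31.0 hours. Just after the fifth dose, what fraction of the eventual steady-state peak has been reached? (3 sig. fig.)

0.989

k = ln 2 / 23.7 = 0.02925 hr⁻¹
f_n = 1 − e^(−nkτ) = 1 − e^(−5 × 0.02925 × 31.0) = 1 − e^(−4.533) = 1 − 0.01075 ≈ 0.989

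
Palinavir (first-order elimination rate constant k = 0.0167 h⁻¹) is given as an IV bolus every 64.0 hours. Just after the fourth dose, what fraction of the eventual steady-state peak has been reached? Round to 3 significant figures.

0.986

f_n = 1 − e^(−nkτ) = 1 − e^(−4 × 0.01670 × 64.0) = 1 − e^(−4.275) = 1 − 0.01391 ≈ 0.986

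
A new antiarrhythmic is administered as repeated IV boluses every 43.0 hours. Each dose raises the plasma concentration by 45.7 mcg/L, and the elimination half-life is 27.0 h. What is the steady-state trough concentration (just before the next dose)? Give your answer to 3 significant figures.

22.7 mcg/L

k = ln 2 / 27.0 = 0.02567 h⁻¹
Fraction remaining after one interval: e^(−kτ) = e^(−0.02567 × 43.0) = 0.3316
R = 1 / (1 − 0.3316) = 1.496
Css,max = 45.7 × 1.496 = 68.37 mcg/L
Css,min = Css,max × e^(−kτ) = 68.37 × 0.3316 ≈ 22.7 mcg/L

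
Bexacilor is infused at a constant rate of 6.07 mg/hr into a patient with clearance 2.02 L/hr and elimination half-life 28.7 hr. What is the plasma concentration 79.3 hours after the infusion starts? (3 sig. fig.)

2.56 mg/L

Css = rate / CL = 6.07 / 2.02 = 3.005 mg/L
k = ln 2 / 28.7 = 0.02415 hr⁻¹
C(t) = Css (1 − e^(−kt)) = 3.005 × (1 − e^(−1.915)) = 3.005 × 0.8527 ≈ 2.56 mg/L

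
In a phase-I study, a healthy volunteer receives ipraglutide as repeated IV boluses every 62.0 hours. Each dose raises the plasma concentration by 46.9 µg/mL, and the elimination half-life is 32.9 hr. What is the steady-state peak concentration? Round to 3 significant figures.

k = ln 2 / 32.9 = 0.02107 hr⁻¹
Fraction remaining after one interval: e^(−kτ) = e^(−0.02107 × 62.0) = 0.2708
R = 1 / (1 − 0.2708) = 1.371
Css,max = 46.9 × 1.371 ≈ 64.3 µg/mL

64.3 µg/mL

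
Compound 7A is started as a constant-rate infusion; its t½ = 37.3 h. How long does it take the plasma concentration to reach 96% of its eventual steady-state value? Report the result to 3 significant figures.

173 hours

k = ln 2 / 37.3 = 0.01858 h⁻¹
f = 1 − e^(−kt)  ⇒  t = −ln(1 − f) / k
t = −ln(1 − 0.96) / 0.01858 = 3.219 / 0.01858 ≈ 173 hours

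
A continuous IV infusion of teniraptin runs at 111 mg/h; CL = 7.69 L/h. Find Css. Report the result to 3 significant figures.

14.4 mg/L

Css = infusion rate / CL = 111 / 7.69 ≈ 14.4 mg/L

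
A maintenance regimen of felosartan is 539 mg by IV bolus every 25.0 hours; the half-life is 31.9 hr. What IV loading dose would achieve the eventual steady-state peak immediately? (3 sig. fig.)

k = ln 2 / 31.9 = 0.02173 hr⁻¹
Accumulation ratio R = 1 / (1 − e^(−kτ)) = 1 / (1 − e^(−0.02173×25.0)) = 1 / (1 − 0.5809) = 2.386
Loading dose = maintenance dose × R = 539 × 2.386 ≈ 1290 mg

1290 mg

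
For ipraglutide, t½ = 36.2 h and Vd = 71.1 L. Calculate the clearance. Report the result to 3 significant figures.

1.36 L/h

k = ln 2 / t½ = ln 2 / 36.2 = 0.01915 h⁻¹
CL = k · V = 0.01915 × 71.1 ≈ 1.36 L/h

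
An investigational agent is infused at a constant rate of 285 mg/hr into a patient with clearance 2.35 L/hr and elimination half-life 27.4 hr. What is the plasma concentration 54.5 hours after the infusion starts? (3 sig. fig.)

Css = rate / CL = 285 / 2.35 = 121.3 mg/L
k = ln 2 / 27.4 = 0.02530 hr⁻¹
C(t) = Css (1 − e^(−kt)) = 121.3 × (1 − e^(−1.379)) = 121.3 × 0.7481 ≈ 90.7 mg/L

90.7 mg/L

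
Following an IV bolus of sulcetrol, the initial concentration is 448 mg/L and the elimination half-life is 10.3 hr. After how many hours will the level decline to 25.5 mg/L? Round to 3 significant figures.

42.6 hours

k = ln 2 / 10.3 = 0.06730 hr⁻¹
C(t) = C₀ e^(−kt)  ⇒  t = ln(C₀/C) / k
t = ln(448/25.5) / 0.06730 = 2.866 / 0.06730 ≈ 42.6 hours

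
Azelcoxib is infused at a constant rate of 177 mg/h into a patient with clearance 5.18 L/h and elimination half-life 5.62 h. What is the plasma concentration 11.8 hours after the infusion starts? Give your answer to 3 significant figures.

Css = rate / CL = 177 / 5.18 = 34.17 µg/mL
k = ln 2 / 5.62 = 0.1233 h⁻¹
C(t) = Css (1 − e^(−kt)) = 34.17 × (1 − e^(−1.455)) = 34.17 × 0.7667 ≈ 26.2 µg/mL

26.2 µg/mL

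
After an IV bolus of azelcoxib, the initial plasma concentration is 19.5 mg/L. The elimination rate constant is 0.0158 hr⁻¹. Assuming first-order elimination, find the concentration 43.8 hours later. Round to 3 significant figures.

9.76 mg/L

C(t) = C₀ e^(−kt) = 19.5 × e^(−0.01580 × 43.8) = 19.5 × e^(−0.6920) = 19.5 × 0.5006 ≈ 9.76 mg/L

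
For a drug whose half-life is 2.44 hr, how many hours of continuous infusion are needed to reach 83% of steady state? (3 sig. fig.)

6.24 hours

k = ln 2 / 2.44 = 0.2841 hr⁻¹
f = 1 − e^(−kt)  ⇒  t = −ln(1 − f) / k
t = −ln(1 − 0.83) / 0.2841 = 1.772 / 0.2841 ≈ 6.24 hours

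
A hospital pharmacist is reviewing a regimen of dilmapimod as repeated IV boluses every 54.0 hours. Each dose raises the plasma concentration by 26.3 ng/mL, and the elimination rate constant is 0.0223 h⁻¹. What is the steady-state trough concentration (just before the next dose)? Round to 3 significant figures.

11.3 ng/mL

Fraction remaining after one interval: e^(−kτ) = e^(−0.02230 × 54.0) = 0.2999
R = 1 / (1 − 0.2999) = 1.428
Css,max = 26.3 × 1.428 = 37.57 ng/mL
Css,min = Css,max × e^(−kτ) = 37.57 × 0.2999 ≈ 11.3 ng/mL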